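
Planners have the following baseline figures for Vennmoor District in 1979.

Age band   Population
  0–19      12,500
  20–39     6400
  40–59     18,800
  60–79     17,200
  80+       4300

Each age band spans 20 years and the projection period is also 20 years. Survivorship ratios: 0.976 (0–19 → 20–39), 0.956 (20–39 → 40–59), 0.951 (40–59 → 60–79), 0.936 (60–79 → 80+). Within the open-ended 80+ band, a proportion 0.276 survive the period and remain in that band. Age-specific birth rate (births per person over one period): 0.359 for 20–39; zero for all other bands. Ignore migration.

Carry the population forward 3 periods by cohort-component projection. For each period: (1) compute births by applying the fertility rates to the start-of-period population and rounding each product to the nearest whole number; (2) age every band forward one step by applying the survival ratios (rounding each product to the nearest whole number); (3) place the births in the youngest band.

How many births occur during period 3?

805

Call the bands 1 to 5, youngest first.
Period 1:
Births: 6400 × 0.359 = 2298
Band 2: 12500 × 0.976 = 12200
Band 3: 6400 × 0.956 = 6118
Band 4: 18800 × 0.951 = 17879
Band 5: 17200 × 0.936 + 4300 × 0.276 = 16099 + 1187 = 17286
Population now: 0–19=2298, 20–39=12200, 40–59=6118, 60–79=17879, 80+=17286
Period 2:
Births: 12200 × 0.359 = 4380
Band 2: 2298 × 0.976 = 2243
Band 3: 12200 × 0.956 = 11663
Band 4: 6118 × 0.951 = 5818
Band 5: 17879 × 0.936 + 17286 × 0.276 = 16735 + 4771 = 21506
Population now: 0–19=4380, 20–39=2243, 40–59=11663, 60–79=5818, 80+=21506
Period 3:
Births: 2243 × 0.359 = 805
Band 2: 4380 × 0.976 = 4275
Band 3: 2243 × 0.956 = 2144
Band 4: 11663 × 0.951 = 11092
Band 5: 5818 × 0.936 + 21506 × 0.276 = 5446 + 5936 = 11382
Population now: 0–19=805, 20–39=4275, 40–59=2144, 60–79=11092, 80+=11382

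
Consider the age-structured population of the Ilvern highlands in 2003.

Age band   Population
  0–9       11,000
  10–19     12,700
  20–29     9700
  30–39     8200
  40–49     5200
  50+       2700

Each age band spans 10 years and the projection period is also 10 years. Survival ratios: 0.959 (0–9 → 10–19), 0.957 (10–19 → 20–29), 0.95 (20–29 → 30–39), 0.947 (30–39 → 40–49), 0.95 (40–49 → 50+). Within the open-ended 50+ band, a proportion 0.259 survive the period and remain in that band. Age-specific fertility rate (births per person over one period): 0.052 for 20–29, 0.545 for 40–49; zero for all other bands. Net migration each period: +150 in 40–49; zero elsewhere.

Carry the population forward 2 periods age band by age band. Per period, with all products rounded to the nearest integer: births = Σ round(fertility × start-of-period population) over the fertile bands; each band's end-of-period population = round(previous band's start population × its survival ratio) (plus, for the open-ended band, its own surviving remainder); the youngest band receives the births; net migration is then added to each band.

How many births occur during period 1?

3338

Numbering the groups 1..6 from youngest to oldest:
[period 1]
Births: 9700 × 0.052 = 504  |  5200 × 0.545 = 2834 ⇒ total 3338
Group 2: 11000 × 0.959 = 10549
Group 3: 12700 × 0.957 = 12154
Group 4: 9700 × 0.95 = 9215
Group 5: 8200 × 0.947 = 7765
Group 6: 5200 × 0.95 + 2700 × 0.259 = 4940 + 699 = 5639
Net migration: Group 5 + 150 → 7915
End of period: [3338, 10549, 12154, 9215, 7915, 5639]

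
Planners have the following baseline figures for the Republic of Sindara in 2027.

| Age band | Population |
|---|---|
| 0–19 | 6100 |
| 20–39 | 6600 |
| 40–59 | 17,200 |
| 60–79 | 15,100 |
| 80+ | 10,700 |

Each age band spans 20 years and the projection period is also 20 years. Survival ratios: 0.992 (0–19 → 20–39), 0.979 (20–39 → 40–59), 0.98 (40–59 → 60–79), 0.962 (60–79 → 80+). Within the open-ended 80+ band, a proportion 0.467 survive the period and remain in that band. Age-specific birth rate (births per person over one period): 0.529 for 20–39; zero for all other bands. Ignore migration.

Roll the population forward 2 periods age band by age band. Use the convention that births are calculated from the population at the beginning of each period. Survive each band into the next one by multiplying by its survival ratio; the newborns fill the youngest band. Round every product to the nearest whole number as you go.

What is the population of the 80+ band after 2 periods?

Period 1.
Births: 6600 × 0.529 = 3491
20–39: 6100 × 0.992 = 6051
40–59: 6600 × 0.979 = 6461
60–79: 17200 × 0.98 = 16856
80+: 15100 × 0.962 + 10700 × 0.467 = 14526 + 4997 = 19523
Population now: 0–19=3491, 20–39=6051, 40–59=6461, 60–79=16856, 80+=19523
Period 2.
Births: 6051 × 0.529 = 3201
20–39: 3491 × 0.992 = 3463
40–59: 6051 × 0.979 = 5924
60–79: 6461 × 0.98 = 6332
80+: 16856 × 0.962 + 19523 × 0.467 = 16215 + 9117 = 25332
Population now: 0–19=3201, 20–39=3463, 40–59=5924, 60–79=6332, 80+=25332

25332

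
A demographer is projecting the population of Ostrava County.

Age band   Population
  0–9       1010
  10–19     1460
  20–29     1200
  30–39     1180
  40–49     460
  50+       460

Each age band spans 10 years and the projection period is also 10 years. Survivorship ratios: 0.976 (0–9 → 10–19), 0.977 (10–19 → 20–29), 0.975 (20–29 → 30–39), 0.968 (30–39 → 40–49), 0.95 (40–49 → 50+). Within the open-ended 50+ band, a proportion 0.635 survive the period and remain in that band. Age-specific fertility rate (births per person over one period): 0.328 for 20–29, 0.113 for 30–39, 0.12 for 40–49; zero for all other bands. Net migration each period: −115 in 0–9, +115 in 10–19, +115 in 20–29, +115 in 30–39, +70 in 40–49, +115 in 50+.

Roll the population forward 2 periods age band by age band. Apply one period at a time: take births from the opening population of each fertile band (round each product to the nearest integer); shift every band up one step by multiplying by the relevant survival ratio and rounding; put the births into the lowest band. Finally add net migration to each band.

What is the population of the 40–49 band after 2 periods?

1314

After projecting period 1:
Births: 1200 * 0.328 = 394  |  1180 * 0.113 = 133  |  460 * 0.12 = 55 ⇒ total 582
10–19: 1010 * 0.976 = 986
20–29: 1460 * 0.977 = 1426
30–39: 1200 * 0.975 = 1170
40–49: 1180 * 0.968 = 1142
50+: 460 * 0.95 + 460 * 0.635 = 437 + 292 = 729
Net migration: 0–9 − 115 → 467; 10–19 + 115 → 1101; 20–29 + 115 → 1541; 30–39 + 115 → 1285; 40–49 + 70 → 1212; 50+ + 115 → 844
Population now: 0–9=467, 10–19=1101, 20–29=1541, 30–39=1285, 40–49=1212, 50+=844
After projecting period 2:
Births: 1541 * 0.328 = 505  |  1285 * 0.113 = 145  |  1212 * 0.12 = 145 ⇒ total 795
10–19: 467 * 0.976 = 456
20–29: 1101 * 0.977 = 1076
30–39: 1541 * 0.975 = 1502
40–49: 1285 * 0.968 = 1244
50+: 1212 * 0.95 + 844 * 0.635 = 1151 + 536 = 1687
Net migration: 0–9 − 115 → 680; 10–19 + 115 → 571; 20–29 + 115 → 1191; 30–39 + 115 → 1617; 40–49 + 70 → 1314; 50+ + 115 → 1802
Population now: 0–9=680, 10–19=571, 20–29=1191, 30–39=1617, 40–49=1314, 50+=1802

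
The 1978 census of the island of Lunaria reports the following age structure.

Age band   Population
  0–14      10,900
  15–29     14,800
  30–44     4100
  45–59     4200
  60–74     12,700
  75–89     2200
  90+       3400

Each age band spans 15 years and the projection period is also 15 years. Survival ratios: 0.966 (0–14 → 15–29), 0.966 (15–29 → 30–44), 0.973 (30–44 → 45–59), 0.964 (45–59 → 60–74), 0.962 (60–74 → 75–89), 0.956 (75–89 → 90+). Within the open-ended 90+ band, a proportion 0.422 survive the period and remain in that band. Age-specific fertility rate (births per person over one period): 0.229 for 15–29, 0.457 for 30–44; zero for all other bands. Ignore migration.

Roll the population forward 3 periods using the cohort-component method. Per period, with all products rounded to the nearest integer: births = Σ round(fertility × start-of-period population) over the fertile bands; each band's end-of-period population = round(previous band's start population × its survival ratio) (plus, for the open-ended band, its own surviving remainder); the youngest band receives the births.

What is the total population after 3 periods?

55652

Numbering the groups 1..7 from youngest to oldest:
— Period 1 —
Births: 14800 × 0.229 = 3389 ; 4100 × 0.457 = 1874 — total 5263
Group 2: 10900 × 0.966 = 10529
Group 3: 14800 × 0.966 = 14297
Group 4: 4100 × 0.973 = 3989
Group 5: 4200 × 0.964 = 4049
Group 6: 12700 × 0.962 = 12217
Group 7: 2200 × 0.956 + 3400 × 0.422 = 2103 + 1435 = 3538
Giving 5263 / 10529 / 14297 / 3989 / 4049 / 12217 / 3538.
— Period 2 —
Births: 10529 × 0.229 = 2411 ; 14297 × 0.457 = 6534 — total 8945
Group 2: 5263 × 0.966 = 5084
Group 3: 10529 × 0.966 = 10171
Group 4: 14297 × 0.973 = 13911
Group 5: 3989 × 0.964 = 3845
Group 6: 4049 × 0.962 = 3895
Group 7: 12217 × 0.956 + 3538 × 0.422 = 11679 + 1493 = 13172
Giving 8945 / 5084 / 10171 / 13911 / 3845 / 3895 / 13172.
— Period 3 —
Births: 5084 × 0.229 = 1164 ; 10171 × 0.457 = 4648 — total 5812
Group 2: 8945 × 0.966 = 8641
Group 3: 5084 × 0.966 = 4911
Group 4: 10171 × 0.973 = 9896
Group 5: 13911 × 0.964 = 13410
Group 6: 3845 × 0.962 = 3699
Group 7: 3895 × 0.956 + 13172 × 0.422 = 3724 + 5559 = 9283
Giving 5812 / 8641 / 4911 / 9896 / 13410 / 3699 / 9283.
Total after period 3: 5812 + 8641 + 4911 + 9896 + 13410 + 3699 + 9283 = 55652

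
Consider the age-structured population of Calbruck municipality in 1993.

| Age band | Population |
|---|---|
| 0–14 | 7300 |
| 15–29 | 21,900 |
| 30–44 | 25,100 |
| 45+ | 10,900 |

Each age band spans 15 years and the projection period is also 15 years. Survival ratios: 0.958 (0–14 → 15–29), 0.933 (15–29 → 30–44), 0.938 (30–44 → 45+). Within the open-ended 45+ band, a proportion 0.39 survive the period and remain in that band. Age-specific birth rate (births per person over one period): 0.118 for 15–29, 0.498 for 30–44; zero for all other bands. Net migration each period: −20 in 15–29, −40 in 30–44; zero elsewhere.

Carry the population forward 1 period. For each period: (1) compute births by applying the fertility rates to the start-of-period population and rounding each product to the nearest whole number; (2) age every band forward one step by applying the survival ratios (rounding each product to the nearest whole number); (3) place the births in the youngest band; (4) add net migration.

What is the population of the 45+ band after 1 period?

27795

(Bands numbered youngest = 1 to oldest = 4.)
— Period 1 —
Births: 21900 × 0.118 = 2584 ; 25100 × 0.498 = 12500 → 15084
Band 2: 7300 × 0.958 = 6993
Band 3: 21900 × 0.933 = 20433
Band 4: 25100 × 0.938 + 10900 × 0.39 = 23544 + 4251 = 27795
Net migration: Band 2 − 20 → 6973; Band 3 − 40 → 20393
Giving 15084 / 6973 / 20393 / 27795.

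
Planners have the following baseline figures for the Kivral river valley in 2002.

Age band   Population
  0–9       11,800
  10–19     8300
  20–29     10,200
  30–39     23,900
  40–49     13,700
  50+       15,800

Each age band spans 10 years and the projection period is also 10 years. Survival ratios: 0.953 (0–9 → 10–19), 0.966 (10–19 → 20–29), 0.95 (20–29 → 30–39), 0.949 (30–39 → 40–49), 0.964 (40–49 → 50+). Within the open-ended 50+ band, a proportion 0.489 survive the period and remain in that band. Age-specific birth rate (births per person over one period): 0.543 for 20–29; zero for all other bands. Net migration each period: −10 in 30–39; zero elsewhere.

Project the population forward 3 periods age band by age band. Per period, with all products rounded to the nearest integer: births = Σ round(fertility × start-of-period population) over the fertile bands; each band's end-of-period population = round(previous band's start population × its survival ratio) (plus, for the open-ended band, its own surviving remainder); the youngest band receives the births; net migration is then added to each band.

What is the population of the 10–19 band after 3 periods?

(Groups numbered youngest = 1 to oldest = 6.)
[period 1]
Births: 10200 × 0.543 = 5539
Group 2: 11800 × 0.953 = 11245
Group 3: 8300 × 0.966 = 8018
Group 4: 10200 × 0.95 = 9690
Group 5: 23900 × 0.949 = 22681
Group 6: 13700 × 0.964 + 15800 × 0.489 = 13207 + 7726 = 20933
Net migration: Group 4 − 10 → 9680
End of period: [5539, 11245, 8018, 9680, 22681, 20933]
[period 2]
Births: 8018 × 0.543 = 4354
Group 2: 5539 × 0.953 = 5279
Group 3: 11245 × 0.966 = 10863
Group 4: 8018 × 0.95 = 7617
Group 5: 9680 × 0.949 = 9186
Group 6: 22681 × 0.964 + 20933 × 0.489 = 21864 + 10236 = 32100
Net migration: Group 4 − 10 → 7607
End of period: [4354, 5279, 10863, 7607, 9186, 32100]
[period 3]
Births: 10863 × 0.543 = 5899
Group 2: 4354 × 0.953 = 4149
Group 3: 5279 × 0.966 = 5100
Group 4: 10863 × 0.95 = 10320
Group 5: 7607 × 0.949 = 7219
Group 6: 9186 × 0.964 + 32100 × 0.489 = 8855 + 15697 = 24552
Net migration: Group 4 − 10 → 10310
End of period: [5899, 4149, 5100, 10310, 7219, 24552]

4149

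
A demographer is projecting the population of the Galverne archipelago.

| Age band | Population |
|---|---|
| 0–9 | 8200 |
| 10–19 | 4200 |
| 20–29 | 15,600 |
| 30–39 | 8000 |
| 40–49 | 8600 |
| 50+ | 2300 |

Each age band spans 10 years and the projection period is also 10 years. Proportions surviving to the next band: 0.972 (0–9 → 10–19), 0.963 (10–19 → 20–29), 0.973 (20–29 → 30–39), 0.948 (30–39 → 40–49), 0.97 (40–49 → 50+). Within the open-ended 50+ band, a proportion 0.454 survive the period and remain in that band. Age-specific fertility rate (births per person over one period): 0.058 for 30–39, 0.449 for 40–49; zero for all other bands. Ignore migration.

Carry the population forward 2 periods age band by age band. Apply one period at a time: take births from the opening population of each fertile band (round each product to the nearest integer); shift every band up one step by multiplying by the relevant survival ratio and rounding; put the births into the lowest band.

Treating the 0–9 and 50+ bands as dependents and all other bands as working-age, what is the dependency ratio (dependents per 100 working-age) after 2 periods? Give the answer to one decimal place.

52.6

— Period 1 —
Births: 8000 * 0.058 = 464 ; 8600 * 0.449 = 3861 → total 4325
10–19: 8200 * 0.972 = 7970
20–29: 4200 * 0.963 = 4045
30–39: 15600 * 0.973 = 15179
40–49: 8000 * 0.948 = 7584
50+: 8600 * 0.97 + 2300 * 0.454 = 8342 + 1044 = 9386
Population now: 0–9=4325, 10–19=7970, 20–29=4045, 30–39=15179, 40–49=7584, 50+=9386
— Period 2 —
Births: 15179 * 0.058 = 880 ; 7584 * 0.449 = 3405 → total 4285
10–19: 4325 * 0.972 = 4204
20–29: 7970 * 0.963 = 7675
30–39: 4045 * 0.973 = 3936
40–49: 15179 * 0.948 = 14390
50+: 7584 * 0.97 + 9386 * 0.454 = 7356 + 4261 = 11617
Population now: 0–9=4285, 10–19=4204, 20–29=7675, 30–39=3936, 40–49=14390, 50+=11617
Dependents (band 0–9 + band 50+) = 4285 + 11617 = 15902; working-age = 30205; ratio = 15902/30205 × 100 = 52.6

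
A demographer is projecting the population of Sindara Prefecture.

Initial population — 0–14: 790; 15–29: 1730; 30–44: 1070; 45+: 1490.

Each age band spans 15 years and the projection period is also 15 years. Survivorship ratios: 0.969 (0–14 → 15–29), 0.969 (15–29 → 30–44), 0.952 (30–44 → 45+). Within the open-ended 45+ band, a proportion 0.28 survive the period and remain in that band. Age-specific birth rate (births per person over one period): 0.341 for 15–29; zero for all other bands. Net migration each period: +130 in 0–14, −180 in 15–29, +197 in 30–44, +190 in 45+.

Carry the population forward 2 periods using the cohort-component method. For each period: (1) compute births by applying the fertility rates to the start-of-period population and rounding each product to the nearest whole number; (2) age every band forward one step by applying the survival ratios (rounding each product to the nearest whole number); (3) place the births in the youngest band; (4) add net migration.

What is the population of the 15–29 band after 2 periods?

After projecting period 1:
Births: 1730 * 0.341 = 590
15–29: 790 * 0.969 = 766
30–44: 1730 * 0.969 = 1676
45+: 1070 * 0.952 + 1490 * 0.28 = 1019 + 417 = 1436
Net migration: 0–14 + 130 → 720; 15–29 − 180 → 586; 30–44 + 197 → 1873; 45+ + 190 → 1626
→ [720, 586, 1873, 1626]
After projecting period 2:
Births: 586 * 0.341 = 200
15–29: 720 * 0.969 = 698
30–44: 586 * 0.969 = 568
45+: 1873 * 0.952 + 1626 * 0.28 = 1783 + 455 = 2238
Net migration: 0–14 + 130 → 330; 15–29 − 180 → 518; 30–44 + 197 → 765; 45+ + 190 → 2428
→ [330, 518, 765, 2428]

518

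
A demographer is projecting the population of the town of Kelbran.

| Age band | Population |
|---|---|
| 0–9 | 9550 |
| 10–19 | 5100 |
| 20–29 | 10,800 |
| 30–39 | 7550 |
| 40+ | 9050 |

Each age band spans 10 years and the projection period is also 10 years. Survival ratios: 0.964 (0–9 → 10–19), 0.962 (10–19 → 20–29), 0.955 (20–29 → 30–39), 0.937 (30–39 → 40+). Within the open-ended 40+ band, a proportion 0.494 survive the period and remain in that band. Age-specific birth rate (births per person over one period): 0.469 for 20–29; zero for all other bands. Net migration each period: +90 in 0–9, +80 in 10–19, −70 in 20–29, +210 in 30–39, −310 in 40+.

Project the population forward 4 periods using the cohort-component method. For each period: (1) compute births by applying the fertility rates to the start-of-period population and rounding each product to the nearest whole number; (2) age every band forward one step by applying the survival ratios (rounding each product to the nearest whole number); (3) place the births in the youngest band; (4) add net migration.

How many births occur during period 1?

5065

(Groups numbered youngest = 1 to oldest = 5.)
— Period 1 —
Births: 10800 × 0.469 = 5065
Group 2: 9550 × 0.964 = 9206
Group 3: 5100 × 0.962 = 4906
Group 4: 10800 × 0.955 = 10314
Group 5: 7550 × 0.937 + 9050 × 0.494 = 7074 + 4471 = 11545
Net migration: Group 1 + 90 → 5155; Group 2 + 80 → 9286; Group 3 − 70 → 4836; Group 4 + 210 → 10524; Group 5 − 310 → 11235
End of period: [5155, 9286, 4836, 10524, 11235]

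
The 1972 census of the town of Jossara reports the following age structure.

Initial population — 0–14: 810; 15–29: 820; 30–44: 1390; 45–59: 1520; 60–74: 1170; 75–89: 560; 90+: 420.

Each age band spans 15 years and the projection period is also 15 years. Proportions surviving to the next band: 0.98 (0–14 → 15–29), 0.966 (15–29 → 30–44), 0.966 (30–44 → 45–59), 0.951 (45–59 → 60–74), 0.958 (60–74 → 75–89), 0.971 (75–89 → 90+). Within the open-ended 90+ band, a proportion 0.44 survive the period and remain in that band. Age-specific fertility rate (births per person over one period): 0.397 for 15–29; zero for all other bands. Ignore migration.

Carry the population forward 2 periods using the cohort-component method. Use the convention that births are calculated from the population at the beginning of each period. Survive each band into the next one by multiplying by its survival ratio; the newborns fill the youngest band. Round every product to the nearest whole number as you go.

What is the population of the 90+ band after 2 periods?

1409

Numbering the bands 1..7 from youngest to oldest:
[period 1]
Births: 820 × 0.397 = 326
Band 2: 810 × 0.98 = 794
Band 3: 820 × 0.966 = 792
Band 4: 1390 × 0.966 = 1343
Band 5: 1520 × 0.951 = 1446
Band 6: 1170 × 0.958 = 1121
Band 7: 560 × 0.971 + 420 × 0.44 = 544 + 185 = 729
Giving 326 / 794 / 792 / 1343 / 1446 / 1121 / 729.
[period 2]
Births: 794 × 0.397 = 315
Band 2: 326 × 0.98 = 319
Band 3: 794 × 0.966 = 767
Band 4: 792 × 0.966 = 765
Band 5: 1343 × 0.951 = 1277
Band 6: 1446 × 0.958 = 1385
Band 7: 1121 × 0.971 + 729 × 0.44 = 1088 + 321 = 1409
Giving 315 / 319 / 767 / 765 / 1277 / 1385 / 1409.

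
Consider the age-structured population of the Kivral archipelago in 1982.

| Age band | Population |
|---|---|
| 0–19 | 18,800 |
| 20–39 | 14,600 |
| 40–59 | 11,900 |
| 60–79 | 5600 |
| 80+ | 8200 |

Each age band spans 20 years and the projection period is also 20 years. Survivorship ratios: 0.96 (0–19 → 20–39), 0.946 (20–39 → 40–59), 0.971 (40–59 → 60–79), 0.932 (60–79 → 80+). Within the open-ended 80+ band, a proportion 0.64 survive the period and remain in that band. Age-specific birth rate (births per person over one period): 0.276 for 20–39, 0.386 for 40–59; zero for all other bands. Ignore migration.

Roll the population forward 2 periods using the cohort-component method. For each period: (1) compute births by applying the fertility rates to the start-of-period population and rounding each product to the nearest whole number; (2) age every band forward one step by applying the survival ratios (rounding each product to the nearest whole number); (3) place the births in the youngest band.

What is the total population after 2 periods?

(Bands numbered youngest = 1 to oldest = 5.)
After projecting period 1:
Births: 14600 * 0.276 = 4030  |  11900 * 0.386 = 4593 — total 8623
Band 2: 18800 * 0.96 = 18048
Band 3: 14600 * 0.946 = 13812
Band 4: 11900 * 0.971 = 11555
Band 5: 5600 * 0.932 + 8200 * 0.64 = 5219 + 5248 = 10467
→ [8623, 18048, 13812, 11555, 10467]
After projecting period 2:
Births: 18048 * 0.276 = 4981  |  13812 * 0.386 = 5331 — total 10312
Band 2: 8623 * 0.96 = 8278
Band 3: 18048 * 0.946 = 17073
Band 4: 13812 * 0.971 = 13411
Band 5: 11555 * 0.932 + 10467 * 0.64 = 10769 + 6699 = 17468
→ [10312, 8278, 17073, 13411, 17468]
Total after period 2: 10312 + 8278 + 17073 + 13411 + 17468 = 66542

66542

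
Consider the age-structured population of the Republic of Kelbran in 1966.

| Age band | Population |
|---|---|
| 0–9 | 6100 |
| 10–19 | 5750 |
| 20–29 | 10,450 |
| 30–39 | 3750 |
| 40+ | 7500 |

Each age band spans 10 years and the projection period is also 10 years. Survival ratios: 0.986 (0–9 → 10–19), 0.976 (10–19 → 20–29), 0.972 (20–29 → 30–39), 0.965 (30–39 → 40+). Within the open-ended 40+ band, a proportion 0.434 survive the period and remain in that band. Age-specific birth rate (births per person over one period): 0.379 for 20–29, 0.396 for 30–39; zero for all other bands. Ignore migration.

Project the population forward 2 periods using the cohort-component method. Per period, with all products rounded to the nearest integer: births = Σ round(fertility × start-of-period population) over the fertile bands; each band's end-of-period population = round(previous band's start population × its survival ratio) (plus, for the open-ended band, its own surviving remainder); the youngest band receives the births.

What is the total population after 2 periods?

(Groups numbered youngest = 1 to oldest = 5.)
[period 1]
Births: 10450 * 0.379 = 3961, 3750 * 0.396 = 1485 → total 5446
Group 2: 6100 * 0.986 = 6015
Group 3: 5750 * 0.976 = 5612
Group 4: 10450 * 0.972 = 10157
Group 5: 3750 * 0.965 + 7500 * 0.434 = 3619 + 3255 = 6874
Giving 5446 / 6015 / 5612 / 10157 / 6874.
[period 2]
Births: 5612 * 0.379 = 2127, 10157 * 0.396 = 4022 → total 6149
Group 2: 5446 * 0.986 = 5370
Group 3: 6015 * 0.976 = 5871
Group 4: 5612 * 0.972 = 5455
Group 5: 10157 * 0.965 + 6874 * 0.434 = 9802 + 2983 = 12785
Giving 6149 / 5370 / 5871 / 5455 / 12785.
Total after period 2: 6149 + 5370 + 5871 + 5455 + 12785 = 35630

35630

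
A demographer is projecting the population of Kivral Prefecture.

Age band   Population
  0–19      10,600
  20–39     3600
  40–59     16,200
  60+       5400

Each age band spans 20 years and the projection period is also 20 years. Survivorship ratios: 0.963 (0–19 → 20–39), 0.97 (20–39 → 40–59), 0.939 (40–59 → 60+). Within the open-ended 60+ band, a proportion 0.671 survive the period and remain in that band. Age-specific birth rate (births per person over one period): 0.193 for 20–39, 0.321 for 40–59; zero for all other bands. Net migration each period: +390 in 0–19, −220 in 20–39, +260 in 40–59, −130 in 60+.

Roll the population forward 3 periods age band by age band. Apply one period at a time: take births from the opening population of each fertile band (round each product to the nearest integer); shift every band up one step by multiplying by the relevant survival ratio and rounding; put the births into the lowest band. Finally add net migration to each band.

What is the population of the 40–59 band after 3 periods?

5917

After projecting period 1:
Births: 3600 * 0.193 = 695  |  16200 * 0.321 = 5200 ⇒ total 5895
20–39: 10600 * 0.963 = 10208
40–59: 3600 * 0.97 = 3492
60+: 16200 * 0.939 + 5400 * 0.671 = 15212 + 3623 = 18835
Net migration: 0–19 + 390 → 6285; 20–39 − 220 → 9988; 40–59 + 260 → 3752; 60+ − 130 → 18705
→ [6285, 9988, 3752, 18705]
After projecting period 2:
Births: 9988 * 0.193 = 1928  |  3752 * 0.321 = 1204 ⇒ total 3132
20–39: 6285 * 0.963 = 6052
40–59: 9988 * 0.97 = 9688
60+: 3752 * 0.939 + 18705 * 0.671 = 3523 + 12551 = 16074
Net migration: 0–19 + 390 → 3522; 20–39 − 220 → 5832; 40–59 + 260 → 9948; 60+ − 130 → 15944
→ [3522, 5832, 9948, 15944]
After projecting period 3:
Births: 5832 * 0.193 = 1126  |  9948 * 0.321 = 3193 ⇒ total 4319
20–39: 3522 * 0.963 = 3392
40–59: 5832 * 0.97 = 5657
60+: 9948 * 0.939 + 15944 * 0.671 = 9341 + 10698 = 20039
Net migration: 0–19 + 390 → 4709; 20–39 − 220 → 3172; 40–59 + 260 → 5917; 60+ − 130 → 19909
→ [4709, 3172, 5917, 19909]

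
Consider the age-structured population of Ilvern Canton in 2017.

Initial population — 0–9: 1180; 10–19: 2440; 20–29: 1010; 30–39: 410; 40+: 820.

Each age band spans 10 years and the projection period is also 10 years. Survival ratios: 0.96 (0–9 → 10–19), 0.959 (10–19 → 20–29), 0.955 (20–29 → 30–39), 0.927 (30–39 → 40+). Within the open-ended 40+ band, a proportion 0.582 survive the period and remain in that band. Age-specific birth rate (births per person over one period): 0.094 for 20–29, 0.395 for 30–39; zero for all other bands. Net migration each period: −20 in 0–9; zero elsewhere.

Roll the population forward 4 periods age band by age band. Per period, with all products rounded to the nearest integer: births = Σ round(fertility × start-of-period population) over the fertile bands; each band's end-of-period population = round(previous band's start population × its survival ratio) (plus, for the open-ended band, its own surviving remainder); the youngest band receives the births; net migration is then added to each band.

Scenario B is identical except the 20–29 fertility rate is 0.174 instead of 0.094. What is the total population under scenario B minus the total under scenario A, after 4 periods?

(Bands numbered youngest = 1 to oldest = 5.)
Period 1.
Births: 1010 × 0.094 = 95  |  410 × 0.395 = 162 — total 257
Band 2: 1180 × 0.96 = 1133
Band 3: 2440 × 0.959 = 2340
Band 4: 1010 × 0.955 = 965
Band 5: 410 × 0.927 + 820 × 0.582 = 380 + 477 = 857
Net migration: Band 1 − 20 → 237
Giving 237 / 1133 / 2340 / 965 / 857.
Period 2.
Births: 2340 × 0.094 = 220  |  965 × 0.395 = 381 — total 601
Band 2: 237 × 0.96 = 228
Band 3: 1133 × 0.959 = 1087
Band 4: 2340 × 0.955 = 2235
Band 5: 965 × 0.927 + 857 × 0.582 = 895 + 499 = 1394
Net migration: Band 1 − 20 → 581
Giving 581 / 228 / 1087 / 2235 / 1394.
Period 3.
Births: 1087 × 0.094 = 102  |  2235 × 0.395 = 883 — total 985
Band 2: 581 × 0.96 = 558
Band 3: 228 × 0.959 = 219
Band 4: 1087 × 0.955 = 1038
Band 5: 2235 × 0.927 + 1394 × 0.582 = 2072 + 811 = 2883
Net migration: Band 1 − 20 → 965
Giving 965 / 558 / 219 / 1038 / 2883.
Period 4.
Births: 219 × 0.094 = 21  |  1038 × 0.395 = 410 — total 431
Band 2: 965 × 0.96 = 926
Band 3: 558 × 0.959 = 535
Band 4: 219 × 0.955 = 209
Band 5: 1038 × 0.927 + 2883 × 0.582 = 962 + 1678 = 2640
Net migration: Band 1 − 20 → 411
Giving 411 / 926 / 535 / 209 / 2640.
Scenario A total after 4 periods: 4721
Scenario B projection —
Period 1.
Births: 1010 × 0.174 = 176  |  410 × 0.395 = 162 — total 338
Band 2: 1180 × 0.96 = 1133
Band 3: 2440 × 0.959 = 2340
Band 4: 1010 × 0.955 = 965
Band 5: 410 × 0.927 + 820 × 0.582 = 380 + 477 = 857
Net migration: Band 1 − 20 → 318
Giving 318 / 1133 / 2340 / 965 / 857.
Period 2.
Births: 2340 × 0.174 = 407  |  965 × 0.395 = 381 — total 788
Band 2: 318 × 0.96 = 305
Band 3: 1133 × 0.959 = 1087
Band 4: 2340 × 0.955 = 2235
Band 5: 965 × 0.927 + 857 × 0.582 = 895 + 499 = 1394
Net migration: Band 1 − 20 → 768
Giving 768 / 305 / 1087 / 2235 / 1394.
Period 3.
Births: 1087 × 0.174 = 189  |  2235 × 0.395 = 883 — total 1072
Band 2: 768 × 0.96 = 737
Band 3: 305 × 0.959 = 292
Band 4: 1087 × 0.955 = 1038
Band 5: 2235 × 0.927 + 1394 × 0.582 = 2072 + 811 = 2883
Net migration: Band 1 − 20 → 1052
Giving 1052 / 737 / 292 / 1038 / 2883.
Period 4.
Births: 292 × 0.174 = 51  |  1038 × 0.395 = 410 — total 461
Band 2: 1052 × 0.96 = 1010
Band 3: 737 × 0.959 = 707
Band 4: 292 × 0.955 = 279
Band 5: 1038 × 0.927 + 2883 × 0.582 = 962 + 1678 = 2640
Net migration: Band 1 − 20 → 441
Giving 441 / 1010 / 707 / 279 / 2640.
Scenario B total after 4 periods: 5077
Difference B − A = 5077 − 4721 = 356

356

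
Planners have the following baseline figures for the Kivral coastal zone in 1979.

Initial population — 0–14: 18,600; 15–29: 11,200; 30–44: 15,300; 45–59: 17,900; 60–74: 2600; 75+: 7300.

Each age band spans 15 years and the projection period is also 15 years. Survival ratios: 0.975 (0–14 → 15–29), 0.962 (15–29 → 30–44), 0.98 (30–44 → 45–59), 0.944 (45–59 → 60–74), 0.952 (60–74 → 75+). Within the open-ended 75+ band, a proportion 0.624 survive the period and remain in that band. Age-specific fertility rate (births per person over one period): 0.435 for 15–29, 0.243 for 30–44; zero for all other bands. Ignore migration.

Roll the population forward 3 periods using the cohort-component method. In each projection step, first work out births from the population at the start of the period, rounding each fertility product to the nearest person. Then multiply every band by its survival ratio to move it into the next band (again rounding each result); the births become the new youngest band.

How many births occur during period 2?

After projecting period 1:
Births: 11200 × 0.435 = 4872 ; 15300 × 0.243 = 3718 ⇒ total 8590
15–29: 18600 × 0.975 = 18135
30–44: 11200 × 0.962 = 10774
45–59: 15300 × 0.98 = 14994
60–74: 17900 × 0.944 = 16898
75+: 2600 × 0.952 + 7300 × 0.624 = 2475 + 4555 = 7030
→ [8590, 18135, 10774, 14994, 16898, 7030]
After projecting period 2:
Births: 18135 × 0.435 = 7889 ; 10774 × 0.243 = 2618 ⇒ total 10507
15–29: 8590 × 0.975 = 8375
30–44: 18135 × 0.962 = 17446
45–59: 10774 × 0.98 = 10559
60–74: 14994 × 0.944 = 14154
75+: 16898 × 0.952 + 7030 × 0.624 = 16087 + 4387 = 20474
→ [10507, 8375, 17446, 10559, 14154, 20474]

10507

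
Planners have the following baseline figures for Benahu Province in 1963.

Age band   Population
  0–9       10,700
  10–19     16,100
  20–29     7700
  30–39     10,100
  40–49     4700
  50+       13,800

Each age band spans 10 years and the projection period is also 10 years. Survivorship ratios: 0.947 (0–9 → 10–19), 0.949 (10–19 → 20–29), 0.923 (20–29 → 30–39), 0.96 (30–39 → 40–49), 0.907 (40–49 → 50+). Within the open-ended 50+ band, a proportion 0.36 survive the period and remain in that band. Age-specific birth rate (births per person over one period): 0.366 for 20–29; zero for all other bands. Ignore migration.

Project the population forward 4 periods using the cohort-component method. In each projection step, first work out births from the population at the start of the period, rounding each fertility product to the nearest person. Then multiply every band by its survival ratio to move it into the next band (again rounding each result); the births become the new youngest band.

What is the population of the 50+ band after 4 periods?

16078

Numbering the bands 1..6 from youngest to oldest:
Period 1.
Births: 7700 * 0.366 = 2818
Band 2: 10700 * 0.947 = 10133
Band 3: 16100 * 0.949 = 15279
Band 4: 7700 * 0.923 = 7107
Band 5: 10100 * 0.96 = 9696
Band 6: 4700 * 0.907 + 13800 * 0.36 = 4263 + 4968 = 9231
→ [2818, 10133, 15279, 7107, 9696, 9231]
Period 2.
Births: 15279 * 0.366 = 5592
Band 2: 2818 * 0.947 = 2669
Band 3: 10133 * 0.949 = 9616
Band 4: 15279 * 0.923 = 14103
Band 5: 7107 * 0.96 = 6823
Band 6: 9696 * 0.907 + 9231 * 0.36 = 8794 + 3323 = 12117
→ [5592, 2669, 9616, 14103, 6823, 12117]
Period 3.
Births: 9616 * 0.366 = 3519
Band 2: 5592 * 0.947 = 5296
Band 3: 2669 * 0.949 = 2533
Band 4: 9616 * 0.923 = 8876
Band 5: 14103 * 0.96 = 13539
Band 6: 6823 * 0.907 + 12117 * 0.36 = 6188 + 4362 = 10550
→ [3519, 5296, 2533, 8876, 13539, 10550]
Period 4.
Births: 2533 * 0.366 = 927
Band 2: 3519 * 0.947 = 3332
Band 3: 5296 * 0.949 = 5026
Band 4: 2533 * 0.923 = 2338
Band 5: 8876 * 0.96 = 8521
Band 6: 13539 * 0.907 + 10550 * 0.36 = 12280 + 3798 = 16078
→ [927, 3332, 5026, 2338, 8521, 16078]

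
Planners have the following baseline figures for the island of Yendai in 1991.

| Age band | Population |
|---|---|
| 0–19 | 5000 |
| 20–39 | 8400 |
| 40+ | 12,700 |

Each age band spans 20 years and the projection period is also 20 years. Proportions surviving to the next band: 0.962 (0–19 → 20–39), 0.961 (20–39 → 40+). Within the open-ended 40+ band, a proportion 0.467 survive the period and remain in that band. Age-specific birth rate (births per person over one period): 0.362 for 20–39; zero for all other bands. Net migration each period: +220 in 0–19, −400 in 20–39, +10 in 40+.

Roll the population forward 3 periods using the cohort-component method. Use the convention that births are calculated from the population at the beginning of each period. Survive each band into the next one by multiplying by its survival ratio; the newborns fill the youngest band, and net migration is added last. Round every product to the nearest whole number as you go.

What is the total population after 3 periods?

10238

Numbering the groups 1..3 from youngest to oldest:
Period 1:
Births: 8400 * 0.362 = 3041
Group 2: 5000 * 0.962 = 4810
Group 3: 8400 * 0.961 + 12700 * 0.467 = 8072 + 5931 = 14003
Net migration: Group 1 + 220 → 3261; Group 2 − 400 → 4410; Group 3 + 10 → 14013
Population now: 0–19=3261, 20–39=4410, 40+=14013
Period 2:
Births: 4410 * 0.362 = 1596
Group 2: 3261 * 0.962 = 3137
Group 3: 4410 * 0.961 + 14013 * 0.467 = 4238 + 6544 = 10782
Net migration: Group 1 + 220 → 1816; Group 2 − 400 → 2737; Group 3 + 10 → 10792
Population now: 0–19=1816, 20–39=2737, 40+=10792
Period 3:
Births: 2737 * 0.362 = 991
Group 2: 1816 * 0.962 = 1747
Group 3: 2737 * 0.961 + 10792 * 0.467 = 2630 + 5040 = 7670
Net migration: Group 1 + 220 → 1211; Group 2 − 400 → 1347; Group 3 + 10 → 7680
Population now: 0–19=1211, 20–39=1347, 40+=7680
Total after period 3: 1211 + 1347 + 7680 = 10238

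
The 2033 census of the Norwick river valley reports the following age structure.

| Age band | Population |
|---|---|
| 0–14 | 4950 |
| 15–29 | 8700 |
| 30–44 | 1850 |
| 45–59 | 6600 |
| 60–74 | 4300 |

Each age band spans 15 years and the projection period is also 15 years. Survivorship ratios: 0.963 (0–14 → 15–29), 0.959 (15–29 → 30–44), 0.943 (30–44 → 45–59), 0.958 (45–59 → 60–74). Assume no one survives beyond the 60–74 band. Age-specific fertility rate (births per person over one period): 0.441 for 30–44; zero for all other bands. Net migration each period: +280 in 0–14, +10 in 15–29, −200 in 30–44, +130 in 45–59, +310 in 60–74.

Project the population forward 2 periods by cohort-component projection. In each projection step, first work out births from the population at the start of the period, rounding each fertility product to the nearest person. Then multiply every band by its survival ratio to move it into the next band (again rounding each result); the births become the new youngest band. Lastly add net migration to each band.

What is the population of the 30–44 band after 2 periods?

4381

Numbering the groups 1..5 from youngest to oldest:
Period 1:
Births: 1850 × 0.441 = 816
Group 2: 4950 × 0.963 = 4767
Group 3: 8700 × 0.959 = 8343
Group 4: 1850 × 0.943 = 1745
Group 5: 6600 × 0.958 = 6323
Net migration: Group 1 + 280 → 1096; Group 2 + 10 → 4777; Group 3 − 200 → 8143; Group 4 + 130 → 1875; Group 5 + 310 → 6633
End of period: [1096, 4777, 8143, 1875, 6633]
Period 2:
Births: 8143 × 0.441 = 3591
Group 2: 1096 × 0.963 = 1055
Group 3: 4777 × 0.959 = 4581
Group 4: 8143 × 0.943 = 7679
Group 5: 1875 × 0.958 = 1796
Net migration: Group 1 + 280 → 3871; Group 2 + 10 → 1065; Group 3 − 200 → 4381; Group 4 + 130 → 7809; Group 5 + 310 → 2106
End of period: [3871, 1065, 4381, 7809, 2106]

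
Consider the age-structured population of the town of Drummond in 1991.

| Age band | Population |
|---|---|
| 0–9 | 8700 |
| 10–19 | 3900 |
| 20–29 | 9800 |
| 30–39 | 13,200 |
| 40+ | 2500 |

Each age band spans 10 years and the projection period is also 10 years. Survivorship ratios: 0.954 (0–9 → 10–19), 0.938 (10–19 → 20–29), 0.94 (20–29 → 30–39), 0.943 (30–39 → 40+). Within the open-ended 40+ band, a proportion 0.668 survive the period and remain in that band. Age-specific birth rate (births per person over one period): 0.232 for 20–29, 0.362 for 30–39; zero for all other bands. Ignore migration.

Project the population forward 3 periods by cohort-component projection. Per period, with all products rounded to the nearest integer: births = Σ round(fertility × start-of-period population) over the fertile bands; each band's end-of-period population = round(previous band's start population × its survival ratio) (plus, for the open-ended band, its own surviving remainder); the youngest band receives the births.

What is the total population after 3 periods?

(Bands numbered youngest = 1 to oldest = 5.)
[period 1]
Births: 9800 × 0.232 = 2274 ; 13200 × 0.362 = 4778 → 7052
Band 2: 8700 × 0.954 = 8300
Band 3: 3900 × 0.938 = 3658
Band 4: 9800 × 0.94 = 9212
Band 5: 13200 × 0.943 + 2500 × 0.668 = 12448 + 1670 = 14118
→ [7052, 8300, 3658, 9212, 14118]
[period 2]
Births: 3658 × 0.232 = 849 ; 9212 × 0.362 = 3335 → 4184
Band 2: 7052 × 0.954 = 6728
Band 3: 8300 × 0.938 = 7785
Band 4: 3658 × 0.94 = 3439
Band 5: 9212 × 0.943 + 14118 × 0.668 = 8687 + 9431 = 18118
→ [4184, 6728, 7785, 3439, 18118]
[period 3]
Births: 7785 × 0.232 = 1806 ; 3439 × 0.362 = 1245 → 3051
Band 2: 4184 × 0.954 = 3992
Band 3: 6728 × 0.938 = 6311
Band 4: 7785 × 0.94 = 7318
Band 5: 3439 × 0.943 + 18118 × 0.668 = 3243 + 12103 = 15346
→ [3051, 3992, 6311, 7318, 15346]
Total after period 3: 3051 + 3992 + 6311 + 7318 + 15346 = 36018

36018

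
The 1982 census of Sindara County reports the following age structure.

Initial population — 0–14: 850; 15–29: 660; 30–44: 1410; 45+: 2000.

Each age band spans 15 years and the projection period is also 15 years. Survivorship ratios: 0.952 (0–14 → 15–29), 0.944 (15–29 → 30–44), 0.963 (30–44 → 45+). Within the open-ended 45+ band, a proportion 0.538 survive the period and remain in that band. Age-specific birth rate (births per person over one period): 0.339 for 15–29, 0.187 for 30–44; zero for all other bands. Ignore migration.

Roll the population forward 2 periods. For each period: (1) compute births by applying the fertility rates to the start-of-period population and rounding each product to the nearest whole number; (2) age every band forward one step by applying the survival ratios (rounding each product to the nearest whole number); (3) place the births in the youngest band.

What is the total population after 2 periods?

[period 1]
Births: 660 * 0.339 = 224, 1410 * 0.187 = 264 → 488
15–29: 850 * 0.952 = 809
30–44: 660 * 0.944 = 623
45+: 1410 * 0.963 + 2000 * 0.538 = 1358 + 1076 = 2434
Population now: 0–14=488, 15–29=809, 30–44=623, 45+=2434
[period 2]
Births: 809 * 0.339 = 274, 623 * 0.187 = 117 → 391
15–29: 488 * 0.952 = 465
30–44: 809 * 0.944 = 764
45+: 623 * 0.963 + 2434 * 0.538 = 600 + 1309 = 1909
Population now: 0–14=391, 15–29=465, 30–44=764, 45+=1909
Total after period 2: 391 + 465 + 764 + 1909 = 3529

3529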